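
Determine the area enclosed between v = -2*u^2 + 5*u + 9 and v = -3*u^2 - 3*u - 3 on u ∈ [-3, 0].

The difference (-2*u^2 + 5*u + 9) - (-3*u^2 - 3*u - 3) = u^2 + 8*u + 12 changes sign at u = -2 inside [-3, 0], so split the integral there.
∫[-3,-2] (u^2 + 8*u + 12) du = -5/3; the area of that piece is 5/3.
∫[-2,0] (u^2 + 8*u + 12) du = 32/3.
Total area = 5/3 + 32/3 = 37/3.

37/3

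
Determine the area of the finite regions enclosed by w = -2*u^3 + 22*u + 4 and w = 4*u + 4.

81

Set the curves equal: -2*u^3 + 22*u + 4 = 4*u + 4, so -2*u^3 + 18*u = 0, which factors as -2*u*(u - 3)*(u + 3) = 0. The curves meet at u = -3, 0, 3.
On [-3, 0], w = 4*u + 4 is on top; that piece has area ∫[-3,0] (-(-2*u^3 + 18*u)) du = 81/2.
On [0, 3], w = -2*u^3 + 22*u + 4 is on top; that piece has area ∫[0,3] (-2*u^3 + 18*u) du = 81/2.
Total enclosed area = 81/2 + 81/2 = 81.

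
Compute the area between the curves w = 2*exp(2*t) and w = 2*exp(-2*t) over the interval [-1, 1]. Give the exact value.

The difference (2*exp(2*t)) - (2*exp(-2*t)) = 2*exp(2*t) - 2*exp(-2*t) changes sign at t = 0 inside [-1, 1], so split the integral there.
∫[-1,0] (2*exp(2*t) - 2*exp(-2*t)) dt = -exp(2) - exp(-2) + 2; the area of that piece is -2 + exp(-2) + exp(2).
∫[0,1] (2*exp(2*t) - 2*exp(-2*t)) dt = -2 + exp(-2) + exp(2).
Total area = (-2 + exp(-2) + exp(2)) + (-2 + exp(-2) + exp(2)) = -4 + 2*exp(-2) + 2*exp(2).

-4 + 2*exp(-2) + 2*exp(2)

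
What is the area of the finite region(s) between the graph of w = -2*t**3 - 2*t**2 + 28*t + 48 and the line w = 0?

1741/6

The curve meets the t-axis where -2*t**3 - 2*t**2 + 28*t + 48 = 0, i.e. -2*(t - 4)*(t + 2)*(t + 3) = 0, at t = -3, -2, 4.
On [-3, -2] the curve lies below the axis; ∫[-3,-2] (-2*t**3 - 2*t**2 + 28*t + 48) dt = -13/6, giving area 13/6.
On [-2, 4] the curve lies above the axis; ∫[-2,4] (-2*t**3 - 2*t**2 + 28*t + 48) dt = 288, giving area 288.
Total area = 13/6 + 288 = 1741/6.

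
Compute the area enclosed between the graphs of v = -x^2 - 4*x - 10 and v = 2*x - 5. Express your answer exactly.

32/3

Set the curves equal: -x^2 - 4*x - 10 = 2*x - 5, so -x^2 - 6*x - 5 = 0, which factors as -(x + 1)*(x + 5) = 0. The curves meet at x = -5, -1.
On [-5, -1], v = -x^2 - 4*x - 10 is on top; that piece has area ∫[-5,-1] (-x^2 - 6*x - 5) dx = 32/3.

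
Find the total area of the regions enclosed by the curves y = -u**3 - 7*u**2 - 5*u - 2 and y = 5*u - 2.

Set the curves equal: -u**3 - 7*u**2 - 5*u - 2 = 5*u - 2, so -u**3 - 7*u**2 - 10*u = 0, which factors as -u*(u + 2)*(u + 5) = 0. The curves meet at u = -5, -2, 0.
On [-5, -2], y = 5*u - 2 is on top; that piece has area ∫[-5,-2] (-(-u**3 - 7*u**2 - 10*u)) du = 63/4.
On [-2, 0], y = -u**3 - 7*u**2 - 5*u - 2 is on top; that piece has area ∫[-2,0] (-u**3 - 7*u**2 - 10*u) du = 16/3.
Total enclosed area = 63/4 + 16/3 = 253/12.

253/12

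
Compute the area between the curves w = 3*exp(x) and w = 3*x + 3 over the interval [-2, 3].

On [-2, 3], (3*exp(x)) - (3*x + 3) = -3*x + 3*exp(x) - 3 is ≥ 0 throughout, so the area is a single integral of |-3*x + 3*exp(x) - 3|.
∫[-2,3] (-3*x + 3*exp(x) - 3) dx = -45/2 - 3*exp(-2) + 3*exp(3).

-45/2 - 3*exp(-2) + 3*exp(3)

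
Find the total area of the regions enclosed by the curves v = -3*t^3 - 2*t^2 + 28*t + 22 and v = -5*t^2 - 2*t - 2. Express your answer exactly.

Set the curves equal: -3*t^3 - 2*t^2 + 28*t + 22 = -5*t^2 - 2*t - 2, so -3*t^3 + 3*t^2 + 30*t + 24 = 0, which factors as -3*(t - 4)*(t + 1)*(t + 2) = 0. The curves meet at t = -2, -1, 4.
On [-2, -1], v = -5*t^2 - 2*t - 2 is on top; that piece has area ∫[-2,-1] (-(-3*t^3 + 3*t^2 + 30*t + 24)) dt = 11/4.
On [-1, 4], v = -3*t^3 - 2*t^2 + 28*t + 22 is on top; that piece has area ∫[-1,4] (-3*t^3 + 3*t^2 + 30*t + 24) dt = 875/4.
Total enclosed area = 11/4 + 875/4 = 443/2.

443/2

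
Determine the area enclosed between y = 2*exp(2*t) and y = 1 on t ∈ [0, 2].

-3 + exp(4)

On [0, 2], (2*exp(2*t)) - (1) = 2*exp(2*t) - 1 is ≥ 0 throughout, so the area is a single integral of |2*exp(2*t) - 1|.
∫[0,2] (2*exp(2*t) - 1) dt = -3 + exp(4).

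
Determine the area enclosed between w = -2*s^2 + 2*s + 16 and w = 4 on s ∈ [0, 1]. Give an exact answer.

37/3

On [0, 1], (-2*s^2 + 2*s + 16) - (4) = -2*s^2 + 2*s + 12 is ≥ 0 throughout, so the area is a single integral of |-2*s^2 + 2*s + 12|.
∫[0,1] (-2*s^2 + 2*s + 12) ds = 37/3.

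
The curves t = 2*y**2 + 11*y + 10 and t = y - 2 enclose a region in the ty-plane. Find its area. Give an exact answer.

Both boundary curves give t as a function of y, so integrate with respect to y. Setting them equal: 2*y**2 + 10*y + 12 = 0, i.e. 2*(y + 2)*(y + 3) = 0, so they meet at y = -3, -2.
For y in [-3, -2], t = 2*y**2 + 11*y + 10 is on the left; area = ∫[-3,-2] (-(2*y**2 + 10*y + 12)) dy = 1/3.

1/3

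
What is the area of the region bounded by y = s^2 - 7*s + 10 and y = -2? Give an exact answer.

Set the curves equal: s^2 - 7*s + 10 = -2, so s^2 - 7*s + 12 = 0, which factors as (s - 4)*(s - 3) = 0. The curves meet at s = 3, 4.
On [3, 4], y = -2 is on top; that piece has area ∫[3,4] (-(s^2 - 7*s + 12)) ds = 1/6.

1/6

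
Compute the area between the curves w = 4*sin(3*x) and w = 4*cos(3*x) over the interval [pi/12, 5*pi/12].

8*sqrt(2)/3

On [pi/12, 5*pi/12], (4*sin(3*x)) - (4*cos(3*x)) = 4*sin(3*x) - 4*cos(3*x) is ≥ 0 throughout, so the area is a single integral of |4*sin(3*x) - 4*cos(3*x)|.
∫[pi/12,5*pi/12] (4*sin(3*x) - 4*cos(3*x)) dx = 8*sqrt(2)/3.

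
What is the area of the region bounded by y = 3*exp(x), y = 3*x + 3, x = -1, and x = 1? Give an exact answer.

On [-1, 1], (3*exp(x)) - (3*x + 3) = -3*x + 3*exp(x) - 3 is ≥ 0 throughout, so the area is a single integral of |-3*x + 3*exp(x) - 3|.
∫[-1,1] (-3*x + 3*exp(x) - 3) dx = -6 - 3*exp(-1) + 3*exp(1).

-6 - 3*exp(-1) + 3*exp(1)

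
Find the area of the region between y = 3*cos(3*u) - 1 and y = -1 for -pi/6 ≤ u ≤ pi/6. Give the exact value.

2

On [-pi/6, pi/6], (3*cos(3*u) - 1) - (-1) = 3*cos(3*u) is ≥ 0 throughout, so the area is a single integral of |3*cos(3*u)|.
∫[-pi/6,pi/6] (3*cos(3*u)) du = 2.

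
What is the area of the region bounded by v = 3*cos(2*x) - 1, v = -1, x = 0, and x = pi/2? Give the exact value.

The difference (3*cos(2*x) - 1) - (-1) = 3*cos(2*x) changes sign at x = pi/4 inside [0, pi/2], so split the integral there.
∫[0,pi/4] (3*cos(2*x)) dx = 3/2.
∫[pi/4,pi/2] (3*cos(2*x)) dx = -3/2; the area of that piece is 3/2.
Total area = 3/2 + 3/2 = 3.

3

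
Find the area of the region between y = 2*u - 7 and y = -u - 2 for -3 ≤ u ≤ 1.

32

On [-3, 1], (2*u - 7) - (-u - 2) = 3*u - 5 is ≤ 0 throughout, so the area is a single integral of |3*u - 5|.
∫[-3,1] (3*u - 5) du = -32; the area of that piece is 32.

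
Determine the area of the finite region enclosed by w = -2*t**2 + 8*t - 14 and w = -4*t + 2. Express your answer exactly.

Set the curves equal: -2*t**2 + 8*t - 14 = -4*t + 2, so -2*t**2 + 12*t - 16 = 0, which factors as -2*(t - 4)*(t - 2) = 0. The curves meet at t = 2, 4.
On [2, 4], w = -2*t**2 + 8*t - 14 is on top; that piece has area ∫[2,4] (-2*t**2 + 12*t - 16) dt = 8/3.

8/3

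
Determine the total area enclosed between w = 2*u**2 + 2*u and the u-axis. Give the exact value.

1/3

The curve meets the u-axis where 2*u**2 + 2*u = 0, i.e. 2*u*(u + 1) = 0, at u = -1, 0.
On [-1, 0] the curve lies below the axis; ∫[-1,0] (2*u**2 + 2*u) du = -1/3, giving area 1/3.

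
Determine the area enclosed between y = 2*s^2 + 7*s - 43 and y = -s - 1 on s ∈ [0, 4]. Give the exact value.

248/3

The difference (2*s^2 + 7*s - 43) - (-s - 1) = 2*s^2 + 8*s - 42 changes sign at s = 3 inside [0, 4], so split the integral there.
∫[0,3] (2*s^2 + 8*s - 42) ds = -72; the area of that piece is 72.
∫[3,4] (2*s^2 + 8*s - 42) ds = 32/3.
Total area = 72 + 32/3 = 248/3.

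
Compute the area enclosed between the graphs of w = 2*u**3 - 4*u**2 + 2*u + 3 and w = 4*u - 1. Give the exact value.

37/6

Set the curves equal: 2*u**3 - 4*u**2 + 2*u + 3 = 4*u - 1, so 2*u**3 - 4*u**2 - 2*u + 4 = 0, which factors as 2*(u - 2)*(u - 1)*(u + 1) = 0. The curves meet at u = -1, 1, 2.
On [-1, 1], w = 2*u**3 - 4*u**2 + 2*u + 3 is on top; that piece has area ∫[-1,1] (2*u**3 - 4*u**2 - 2*u + 4) du = 16/3.
On [1, 2], w = 4*u - 1 is on top; that piece has area ∫[1,2] (-(2*u**3 - 4*u**2 - 2*u + 4)) du = 5/6.
Total enclosed area = 16/3 + 5/6 = 37/6.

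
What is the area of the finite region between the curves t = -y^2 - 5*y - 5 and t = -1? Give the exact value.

9/2

Both boundary curves give t as a function of y, so integrate with respect to y. Setting them equal: -y^2 - 5*y - 4 = 0, i.e. -(y + 1)*(y + 4) = 0, so they meet at y = -4, -1.
For y in [-4, -1], t = -y^2 - 5*y - 5 is on the right; area = ∫[-4,-1] (-y^2 - 5*y - 4) dy = 9/2.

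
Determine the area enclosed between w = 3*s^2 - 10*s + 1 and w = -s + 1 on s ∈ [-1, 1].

9

The difference (3*s^2 - 10*s + 1) - (-s + 1) = 3*s^2 - 9*s changes sign at s = 0 inside [-1, 1], so split the integral there.
∫[-1,0] (3*s^2 - 9*s) ds = 11/2.
∫[0,1] (3*s^2 - 9*s) ds = -7/2; the area of that piece is 7/2.
Total area = 11/2 + 7/2 = 9.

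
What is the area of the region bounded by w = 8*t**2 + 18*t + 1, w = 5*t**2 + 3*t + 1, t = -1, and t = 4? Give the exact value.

The difference (8*t**2 + 18*t + 1) - (5*t**2 + 3*t + 1) = 3*t**2 + 15*t changes sign at t = 0 inside [-1, 4], so split the integral there.
∫[-1,0] (3*t**2 + 15*t) dt = -13/2; the area of that piece is 13/2.
∫[0,4] (3*t**2 + 15*t) dt = 184.
Total area = 13/2 + 184 = 381/2.

381/2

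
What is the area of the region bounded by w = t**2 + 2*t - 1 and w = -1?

4/3

Set the curves equal: t**2 + 2*t - 1 = -1, so t**2 + 2*t = 0, which factors as t*(t + 2) = 0. The curves meet at t = -2, 0.
On [-2, 0], w = -1 is on top; that piece has area ∫[-2,0] (-(t**2 + 2*t)) dt = 4/3.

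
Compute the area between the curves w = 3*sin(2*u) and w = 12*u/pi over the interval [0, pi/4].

3/2 - 3*pi/8

On [0, pi/4], (3*sin(2*u)) - (12*u/pi) = -12*u/pi + 3*sin(2*u) is ≥ 0 throughout, so the area is a single integral of |-12*u/pi + 3*sin(2*u)|.
∫[0,pi/4] (-12*u/pi + 3*sin(2*u)) du = 3/2 - 3*pi/8.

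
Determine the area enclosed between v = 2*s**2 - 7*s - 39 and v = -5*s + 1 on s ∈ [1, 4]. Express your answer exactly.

On [1, 4], (2*s**2 - 7*s - 39) - (-5*s + 1) = 2*s**2 - 2*s - 40 is ≤ 0 throughout, so the area is a single integral of |2*s**2 - 2*s - 40|.
∫[1,4] (2*s**2 - 2*s - 40) ds = -93; the area of that piece is 93.

93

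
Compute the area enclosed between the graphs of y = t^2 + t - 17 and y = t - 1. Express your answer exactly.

256/3

Set the curves equal: t^2 + t - 17 = t - 1, so t^2 - 16 = 0, which factors as (t - 4)*(t + 4) = 0. The curves meet at t = -4, 4.
On [-4, 4], y = t - 1 is on top; that piece has area ∫[-4,4] (-(t^2 - 16)) dt = 256/3.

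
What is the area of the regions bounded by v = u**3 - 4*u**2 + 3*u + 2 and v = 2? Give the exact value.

37/12

Set the curves equal: u**3 - 4*u**2 + 3*u + 2 = 2, so u**3 - 4*u**2 + 3*u = 0, which factors as u*(u - 3)*(u - 1) = 0. The curves meet at u = 0, 1, 3.
On [0, 1], v = u**3 - 4*u**2 + 3*u + 2 is on top; that piece has area ∫[0,1] (u**3 - 4*u**2 + 3*u) du = 5/12.
On [1, 3], v = 2 is on top; that piece has area ∫[1,3] (-(u**3 - 4*u**2 + 3*u)) du = 8/3.
Total enclosed area = 5/12 + 8/3 = 37/12.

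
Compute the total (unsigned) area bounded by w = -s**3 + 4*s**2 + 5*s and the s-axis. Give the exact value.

443/6

The curve meets the s-axis where -s**3 + 4*s**2 + 5*s = 0, i.e. -s*(s - 5)*(s + 1) = 0, at s = -1, 0, 5.
On [-1, 0] the curve lies below the axis; ∫[-1,0] (-s**3 + 4*s**2 + 5*s) ds = -11/12, giving area 11/12.
On [0, 5] the curve lies above the axis; ∫[0,5] (-s**3 + 4*s**2 + 5*s) ds = 875/12, giving area 875/12.
Total area = 11/12 + 875/12 = 443/6.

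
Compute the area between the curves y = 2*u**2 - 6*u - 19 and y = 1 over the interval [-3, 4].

The difference (2*u**2 - 6*u - 19) - (1) = 2*u**2 - 6*u - 20 changes sign at u = -2 inside [-3, 4], so split the integral there.
∫[-3,-2] (2*u**2 - 6*u - 20) du = 23/3.
∫[-2,4] (2*u**2 - 6*u - 20) du = -108; the area of that piece is 108.
Total area = 23/3 + 108 = 347/3.

347/3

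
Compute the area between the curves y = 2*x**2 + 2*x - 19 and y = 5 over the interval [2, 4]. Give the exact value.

14

The difference (2*x**2 + 2*x - 19) - (5) = 2*x**2 + 2*x - 24 changes sign at x = 3 inside [2, 4], so split the integral there.
∫[2,3] (2*x**2 + 2*x - 24) dx = -19/3; the area of that piece is 19/3.
∫[3,4] (2*x**2 + 2*x - 24) dx = 23/3.
Total area = 19/3 + 23/3 = 14.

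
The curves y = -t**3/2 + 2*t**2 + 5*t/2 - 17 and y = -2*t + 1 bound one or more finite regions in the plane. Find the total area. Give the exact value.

1741/24

Set the curves equal: -t**3/2 + 2*t**2 + 5*t/2 - 17 = -2*t + 1, so -t**3/2 + 2*t**2 + 9*t/2 - 18 = 0, which factors as -(t - 4)*(t - 3)*(t + 3)/2 = 0. The curves meet at t = -3, 3, 4.
On [-3, 3], y = -2*t + 1 is on top; that piece has area ∫[-3,3] (-(-t**3/2 + 2*t**2 + 9*t/2 - 18)) dt = 72.
On [3, 4], y = -t**3/2 + 2*t**2 + 5*t/2 - 17 is on top; that piece has area ∫[3,4] (-t**3/2 + 2*t**2 + 9*t/2 - 18) dt = 13/24.
Total enclosed area = 72 + 13/24 = 1741/24.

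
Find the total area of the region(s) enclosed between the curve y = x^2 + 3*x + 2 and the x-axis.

The curve meets the x-axis where x^2 + 3*x + 2 = 0, i.e. (x + 1)*(x + 2) = 0, at x = -2, -1.
On [-2, -1] the curve lies below the axis; ∫[-2,-1] (x^2 + 3*x + 2) dx = -1/6, giving area 1/6.

1/6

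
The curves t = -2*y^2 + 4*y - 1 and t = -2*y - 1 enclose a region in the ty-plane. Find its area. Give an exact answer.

9

Both boundary curves give t as a function of y, so integrate with respect to y. Setting them equal: -2*y^2 + 6*y = 0, i.e. -2*y*(y - 3) = 0, so they meet at y = 0, 3.
For y in [0, 3], t = -2*y^2 + 4*y - 1 is on the right; area = ∫[0,3] (-2*y^2 + 6*y) dy = 9.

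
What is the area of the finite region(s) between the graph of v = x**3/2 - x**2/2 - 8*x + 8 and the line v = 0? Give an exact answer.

863/12

The curve meets the x-axis where x**3/2 - x**2/2 - 8*x + 8 = 0, i.e. (x - 4)*(x - 1)*(x + 4)/2 = 0, at x = -4, 1, 4.
On [-4, 1] the curve lies above the axis; ∫[-4,1] (x**3/2 - x**2/2 - 8*x + 8) dx = 1375/24, giving area 1375/24.
On [1, 4] the curve lies below the axis; ∫[1,4] (x**3/2 - x**2/2 - 8*x + 8) dx = -117/8, giving area 117/8.
Total area = 1375/24 + 117/8 = 863/12.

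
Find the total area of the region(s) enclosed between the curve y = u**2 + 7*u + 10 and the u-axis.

The curve meets the u-axis where u**2 + 7*u + 10 = 0, i.e. (u + 2)*(u + 5) = 0, at u = -5, -2.
On [-5, -2] the curve lies below the axis; ∫[-5,-2] (u**2 + 7*u + 10) du = -9/2, giving area 9/2.

9/2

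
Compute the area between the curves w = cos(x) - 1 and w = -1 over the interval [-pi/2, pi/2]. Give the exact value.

2

On [-pi/2, pi/2], (cos(x) - 1) - (-1) = cos(x) is ≥ 0 throughout, so the area is a single integral of |cos(x)|.
∫[-pi/2,pi/2] (cos(x)) dx = 2.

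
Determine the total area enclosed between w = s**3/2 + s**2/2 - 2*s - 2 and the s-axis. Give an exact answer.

71/12

The curve meets the s-axis where s**3/2 + s**2/2 - 2*s - 2 = 0, i.e. (s - 2)*(s + 1)*(s + 2)/2 = 0, at s = -2, -1, 2.
On [-2, -1] the curve lies above the axis; ∫[-2,-1] (s**3/2 + s**2/2 - 2*s - 2) ds = 7/24, giving area 7/24.
On [-1, 2] the curve lies below the axis; ∫[-1,2] (s**3/2 + s**2/2 - 2*s - 2) ds = -45/8, giving area 45/8.
Total area = 7/24 + 45/8 = 71/12.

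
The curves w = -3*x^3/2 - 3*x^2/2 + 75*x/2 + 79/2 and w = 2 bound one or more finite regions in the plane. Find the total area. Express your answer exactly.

Set the curves equal: -3*x^3/2 - 3*x^2/2 + 75*x/2 + 79/2 = 2, so -3*x^3/2 - 3*x^2/2 + 75*x/2 + 75/2 = 0, which factors as -3*(x - 5)*(x + 1)*(x + 5)/2 = 0. The curves meet at x = -5, -1, 5.
On [-5, -1], w = 2 is on top; that piece has area ∫[-5,-1] (-(-3*x^3/2 - 3*x^2/2 + 75*x/2 + 75/2)) dx = 128.
On [-1, 5], w = -3*x^3/2 - 3*x^2/2 + 75*x/2 + 79/2 is on top; that piece has area ∫[-1,5] (-3*x^3/2 - 3*x^2/2 + 75*x/2 + 75/2) dx = 378.
Total enclosed area = 128 + 378 = 506.

506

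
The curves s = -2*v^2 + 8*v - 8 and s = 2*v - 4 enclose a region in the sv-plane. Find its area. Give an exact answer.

1/3

Both boundary curves give s as a function of v, so integrate with respect to v. Setting them equal: -2*v^2 + 6*v - 4 = 0, i.e. -2*(v - 2)*(v - 1) = 0, so they meet at v = 1, 2.
For v in [1, 2], s = -2*v^2 + 8*v - 8 is on the right; area = ∫[1,2] (-2*v^2 + 6*v - 4) dv = 1/3.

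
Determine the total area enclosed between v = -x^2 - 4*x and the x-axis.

The curve meets the x-axis where -x^2 - 4*x = 0, i.e. -x*(x + 4) = 0, at x = -4, 0.
On [-4, 0] the curve lies above the axis; ∫[-4,0] (-x^2 - 4*x) dx = 32/3, giving area 32/3.

32/3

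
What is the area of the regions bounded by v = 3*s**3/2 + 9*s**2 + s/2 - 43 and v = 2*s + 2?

1221/8

Set the curves equal: 3*s**3/2 + 9*s**2 + s/2 - 43 = 2*s + 2, so 3*s**3/2 + 9*s**2 - 3*s/2 - 45 = 0, which factors as 3*(s - 2)*(s + 3)*(s + 5)/2 = 0. The curves meet at s = -5, -3, 2.
On [-5, -3], v = 3*s**3/2 + 9*s**2 + s/2 - 43 is on top; that piece has area ∫[-5,-3] (3*s**3/2 + 9*s**2 - 3*s/2 - 45) ds = 12.
On [-3, 2], v = 2*s + 2 is on top; that piece has area ∫[-3,2] (-(3*s**3/2 + 9*s**2 - 3*s/2 - 45)) ds = 1125/8.
Total enclosed area = 12 + 1125/8 = 1221/8.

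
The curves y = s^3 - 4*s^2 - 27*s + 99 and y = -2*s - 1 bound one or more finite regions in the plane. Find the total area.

Set the curves equal: s^3 - 4*s^2 - 27*s + 99 = -2*s - 1, so s^3 - 4*s^2 - 25*s + 100 = 0, which factors as (s - 5)*(s - 4)*(s + 5) = 0. The curves meet at s = -5, 4, 5.
On [-5, 4], y = s^3 - 4*s^2 - 27*s + 99 is on top; that piece has area ∫[-5,4] (s^3 - 4*s^2 - 25*s + 100) ds = 2673/4.
On [4, 5], y = -2*s - 1 is on top; that piece has area ∫[4,5] (-(s^3 - 4*s^2 - 25*s + 100)) ds = 19/12.
Total enclosed area = 2673/4 + 19/12 = 4019/6.

4019/6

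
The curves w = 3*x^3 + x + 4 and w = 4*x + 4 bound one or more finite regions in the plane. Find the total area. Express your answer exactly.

3/2

Set the curves equal: 3*x^3 + x + 4 = 4*x + 4, so 3*x^3 - 3*x = 0, which factors as 3*x*(x - 1)*(x + 1) = 0. The curves meet at x = -1, 0, 1.
On [-1, 0], w = 3*x^3 + x + 4 is on top; that piece has area ∫[-1,0] (3*x^3 - 3*x) dx = 3/4.
On [0, 1], w = 4*x + 4 is on top; that piece has area ∫[0,1] (-(3*x^3 - 3*x)) dx = 3/4.
Total enclosed area = 3/4 + 3/4 = 3/2.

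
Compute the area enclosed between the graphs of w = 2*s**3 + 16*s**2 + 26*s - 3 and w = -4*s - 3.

253/6

Set the curves equal: 2*s**3 + 16*s**2 + 26*s - 3 = -4*s - 3, so 2*s**3 + 16*s**2 + 30*s = 0, which factors as 2*s*(s + 3)*(s + 5) = 0. The curves meet at s = -5, -3, 0.
On [-5, -3], w = 2*s**3 + 16*s**2 + 26*s - 3 is on top; that piece has area ∫[-5,-3] (2*s**3 + 16*s**2 + 30*s) ds = 32/3.
On [-3, 0], w = -4*s - 3 is on top; that piece has area ∫[-3,0] (-(2*s**3 + 16*s**2 + 30*s)) ds = 63/2.
Total enclosed area = 32/3 + 63/2 = 253/6.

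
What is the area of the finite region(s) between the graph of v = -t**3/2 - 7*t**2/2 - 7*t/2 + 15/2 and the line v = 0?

The curve meets the t-axis where -t**3/2 - 7*t**2/2 - 7*t/2 + 15/2 = 0, i.e. -(t - 1)*(t + 3)*(t + 5)/2 = 0, at t = -5, -3, 1.
On [-5, -3] the curve lies below the axis; ∫[-5,-3] (-t**3/2 - 7*t**2/2 - 7*t/2 + 15/2) dt = -10/3, giving area 10/3.
On [-3, 1] the curve lies above the axis; ∫[-3,1] (-t**3/2 - 7*t**2/2 - 7*t/2 + 15/2) dt = 64/3, giving area 64/3.
Total area = 10/3 + 64/3 = 74/3.

74/3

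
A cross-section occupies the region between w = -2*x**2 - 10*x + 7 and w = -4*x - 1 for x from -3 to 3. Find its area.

188/3

The difference (-2*x**2 - 10*x + 7) - (-4*x - 1) = -2*x**2 - 6*x + 8 changes sign at x = 1 inside [-3, 3], so split the integral there.
∫[-3,1] (-2*x**2 - 6*x + 8) dx = 112/3.
∫[1,3] (-2*x**2 - 6*x + 8) dx = -76/3; the area of that piece is 76/3.
Total area = 112/3 + 76/3 = 188/3.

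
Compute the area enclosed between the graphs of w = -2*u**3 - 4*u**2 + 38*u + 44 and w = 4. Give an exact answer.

Set the curves equal: -2*u**3 - 4*u**2 + 38*u + 44 = 4, so -2*u**3 - 4*u**2 + 38*u + 40 = 0, which factors as -2*(u - 4)*(u + 1)*(u + 5) = 0. The curves meet at u = -5, -1, 4.
On [-5, -1], w = 4 is on top; that piece has area ∫[-5,-1] (-(-2*u**3 - 4*u**2 + 38*u + 40)) du = 448/3.
On [-1, 4], w = -2*u**3 - 4*u**2 + 38*u + 44 is on top; that piece has area ∫[-1,4] (-2*u**3 - 4*u**2 + 38*u + 40) du = 1625/6.
Total enclosed area = 448/3 + 1625/6 = 2521/6.

2521/6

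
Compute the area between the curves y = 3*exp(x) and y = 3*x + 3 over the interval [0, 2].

On [0, 2], (3*exp(x)) - (3*x + 3) = -3*x + 3*exp(x) - 3 is ≥ 0 throughout, so the area is a single integral of |-3*x + 3*exp(x) - 3|.
∫[0,2] (-3*x + 3*exp(x) - 3) dx = -15 + 3*exp(2).

-15 + 3*exp(2)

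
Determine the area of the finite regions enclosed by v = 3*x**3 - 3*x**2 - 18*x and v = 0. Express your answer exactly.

Set the curves equal: 3*x**3 - 3*x**2 - 18*x = 0, so 3*x**3 - 3*x**2 - 18*x = 0, which factors as 3*x*(x - 3)*(x + 2) = 0. The curves meet at x = -2, 0, 3.
On [-2, 0], v = 3*x**3 - 3*x**2 - 18*x is on top; that piece has area ∫[-2,0] (3*x**3 - 3*x**2 - 18*x) dx = 16.
On [0, 3], v = 0 is on top; that piece has area ∫[0,3] (-(3*x**3 - 3*x**2 - 18*x)) dx = 189/4.
Total enclosed area = 16 + 189/4 = 253/4.

253/4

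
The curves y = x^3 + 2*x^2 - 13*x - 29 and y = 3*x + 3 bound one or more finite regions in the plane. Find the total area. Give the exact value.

568/3

Set the curves equal: x^3 + 2*x^2 - 13*x - 29 = 3*x + 3, so x^3 + 2*x^2 - 16*x - 32 = 0, which factors as (x - 4)*(x + 2)*(x + 4) = 0. The curves meet at x = -4, -2, 4.
On [-4, -2], y = x^3 + 2*x^2 - 13*x - 29 is on top; that piece has area ∫[-4,-2] (x^3 + 2*x^2 - 16*x - 32) dx = 28/3.
On [-2, 4], y = 3*x + 3 is on top; that piece has area ∫[-2,4] (-(x^3 + 2*x^2 - 16*x - 32)) dx = 180.
Total enclosed area = 28/3 + 180 = 568/3.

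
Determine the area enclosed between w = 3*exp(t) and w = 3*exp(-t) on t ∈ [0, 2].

On [0, 2], (3*exp(t)) - (3*exp(-t)) = 3*exp(t) - 3*exp(-t) is ≥ 0 throughout, so the area is a single integral of |3*exp(t) - 3*exp(-t)|.
∫[0,2] (3*exp(t) - 3*exp(-t)) dt = -6 + 3*exp(-2) + 3*exp(2).

-6 + 3*exp(-2) + 3*exp(2)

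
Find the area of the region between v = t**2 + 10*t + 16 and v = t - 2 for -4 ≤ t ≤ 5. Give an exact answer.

The difference (t**2 + 10*t + 16) - (t - 2) = t**2 + 9*t + 18 changes sign at t = -3 inside [-4, 5], so split the integral there.
∫[-4,-3] (t**2 + 9*t + 18) dt = -7/6; the area of that piece is 7/6.
∫[-3,5] (t**2 + 9*t + 18) dt = 800/3.
Total area = 7/6 + 800/3 = 1607/6.

1607/6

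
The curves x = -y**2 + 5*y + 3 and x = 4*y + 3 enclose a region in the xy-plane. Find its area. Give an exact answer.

1/6

Both boundary curves give x as a function of y, so integrate with respect to y. Setting them equal: -y**2 + y = 0, i.e. -y*(y - 1) = 0, so they meet at y = 0, 1.
For y in [0, 1], x = -y**2 + 5*y + 3 is on the right; area = ∫[0,1] (-y**2 + y) dy = 1/6.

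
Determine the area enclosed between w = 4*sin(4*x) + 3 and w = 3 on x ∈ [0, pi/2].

4

The difference (4*sin(4*x) + 3) - (3) = 4*sin(4*x) changes sign at x = pi/4 inside [0, pi/2], so split the integral there.
∫[0,pi/4] (4*sin(4*x)) dx = 2.
∫[pi/4,pi/2] (4*sin(4*x)) dx = -2; the area of that piece is 2.
Total area = 2 + 2 = 4.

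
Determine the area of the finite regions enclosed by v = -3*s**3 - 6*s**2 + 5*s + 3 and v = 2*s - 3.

Set the curves equal: -3*s**3 - 6*s**2 + 5*s + 3 = 2*s - 3, so -3*s**3 - 6*s**2 + 3*s + 6 = 0, which factors as -3*(s - 1)*(s + 1)*(s + 2) = 0. The curves meet at s = -2, -1, 1.
On [-2, -1], v = 2*s - 3 is on top; that piece has area ∫[-2,-1] (-(-3*s**3 - 6*s**2 + 3*s + 6)) ds = 5/4.
On [-1, 1], v = -3*s**3 - 6*s**2 + 5*s + 3 is on top; that piece has area ∫[-1,1] (-3*s**3 - 6*s**2 + 3*s + 6) ds = 8.
Total enclosed area = 5/4 + 8 = 37/4.

37/4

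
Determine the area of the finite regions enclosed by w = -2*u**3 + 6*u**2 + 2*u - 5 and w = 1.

16

Set the curves equal: -2*u**3 + 6*u**2 + 2*u - 5 = 1, so -2*u**3 + 6*u**2 + 2*u - 6 = 0, which factors as -2*(u - 3)*(u - 1)*(u + 1) = 0. The curves meet at u = -1, 1, 3.
On [-1, 1], w = 1 is on top; that piece has area ∫[-1,1] (-(-2*u**3 + 6*u**2 + 2*u - 6)) du = 8.
On [1, 3], w = -2*u**3 + 6*u**2 + 2*u - 5 is on top; that piece has area ∫[1,3] (-2*u**3 + 6*u**2 + 2*u - 6) du = 8.
Total enclosed area = 8 + 8 = 16.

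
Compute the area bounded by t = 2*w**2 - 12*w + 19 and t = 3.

8/3

Both boundary curves give t as a function of w, so integrate with respect to w. Setting them equal: 2*w**2 - 12*w + 16 = 0, i.e. 2*(w - 4)*(w - 2) = 0, so they meet at w = 2, 4.
For w in [2, 4], t = 2*w**2 - 12*w + 19 is on the left; area = ∫[2,4] (-(2*w**2 - 12*w + 16)) dw = 8/3.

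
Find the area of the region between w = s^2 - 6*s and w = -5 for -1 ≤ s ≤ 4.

The difference (s^2 - 6*s) - (-5) = s^2 - 6*s + 5 changes sign at s = 1 inside [-1, 4], so split the integral there.
∫[-1,1] (s^2 - 6*s + 5) ds = 32/3.
∫[1,4] (s^2 - 6*s + 5) ds = -9; the area of that piece is 9.
Total area = 32/3 + 9 = 59/3.

59/3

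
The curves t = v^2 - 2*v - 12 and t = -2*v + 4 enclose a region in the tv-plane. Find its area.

256/3

Both boundary curves give t as a function of v, so integrate with respect to v. Setting them equal: v^2 - 16 = 0, i.e. (v - 4)*(v + 4) = 0, so they meet at v = -4, 4.
For v in [-4, 4], t = v^2 - 2*v - 12 is on the left; area = ∫[-4,4] (-(v^2 - 16)) dv = 256/3.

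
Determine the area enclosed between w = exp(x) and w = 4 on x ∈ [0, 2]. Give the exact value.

-15 + exp(2) + 16*log(2)

The difference (exp(x)) - (4) = exp(x) - 4 changes sign at x = log(4) inside [0, 2], so split the integral there.
∫[0,log(4)] (exp(x) - 4) dx = 3 - log(256); the area of that piece is -3 + log(256).
∫[log(4),2] (exp(x) - 4) dx = -12 + 8*log(2) + exp(2).
Total area = (-3 + log(256)) + (-12 + 8*log(2) + exp(2)) = -15 + exp(2) + 16*log(2).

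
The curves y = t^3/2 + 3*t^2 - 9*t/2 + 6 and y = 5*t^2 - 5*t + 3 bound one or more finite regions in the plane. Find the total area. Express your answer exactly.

71/12

Set the curves equal: t^3/2 + 3*t^2 - 9*t/2 + 6 = 5*t^2 - 5*t + 3, so t^3/2 - 2*t^2 + t/2 + 3 = 0, which factors as (t - 3)*(t - 2)*(t + 1)/2 = 0. The curves meet at t = -1, 2, 3.
On [-1, 2], y = t^3/2 + 3*t^2 - 9*t/2 + 6 is on top; that piece has area ∫[-1,2] (t^3/2 - 2*t^2 + t/2 + 3) dt = 45/8.
On [2, 3], y = 5*t^2 - 5*t + 3 is on top; that piece has area ∫[2,3] (-(t^3/2 - 2*t^2 + t/2 + 3)) dt = 7/24.
Total enclosed area = 45/8 + 7/24 = 71/12.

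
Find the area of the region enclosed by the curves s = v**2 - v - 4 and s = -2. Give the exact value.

Both boundary curves give s as a function of v, so integrate with respect to v. Setting them equal: v**2 - v - 2 = 0, i.e. (v - 2)*(v + 1) = 0, so they meet at v = -1, 2.
For v in [-1, 2], s = v**2 - v - 4 is on the left; area = ∫[-1,2] (-(v**2 - v - 2)) dv = 9/2.

9/2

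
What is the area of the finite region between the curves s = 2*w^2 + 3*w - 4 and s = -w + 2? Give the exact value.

Both boundary curves give s as a function of w, so integrate with respect to w. Setting them equal: 2*w^2 + 4*w - 6 = 0, i.e. 2*(w - 1)*(w + 3) = 0, so they meet at w = -3, 1.
For w in [-3, 1], s = 2*w^2 + 3*w - 4 is on the left; area = ∫[-3,1] (-(2*w^2 + 4*w - 6)) dw = 64/3.

64/3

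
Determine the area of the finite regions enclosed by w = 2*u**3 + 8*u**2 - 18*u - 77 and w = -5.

1741/6

Set the curves equal: 2*u**3 + 8*u**2 - 18*u - 77 = -5, so 2*u**3 + 8*u**2 - 18*u - 72 = 0, which factors as 2*(u - 3)*(u + 3)*(u + 4) = 0. The curves meet at u = -4, -3, 3.
On [-4, -3], w = 2*u**3 + 8*u**2 - 18*u - 77 is on top; that piece has area ∫[-4,-3] (2*u**3 + 8*u**2 - 18*u - 72) du = 13/6.
On [-3, 3], w = -5 is on top; that piece has area ∫[-3,3] (-(2*u**3 + 8*u**2 - 18*u - 72)) du = 288.
Total enclosed area = 13/6 + 288 = 1741/6.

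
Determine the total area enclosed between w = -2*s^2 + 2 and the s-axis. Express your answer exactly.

8/3

The curve meets the s-axis where -2*s^2 + 2 = 0, i.e. -2*(s - 1)*(s + 1) = 0, at s = -1, 1.
On [-1, 1] the curve lies above the axis; ∫[-1,1] (-2*s^2 + 2) ds = 8/3, giving area 8/3.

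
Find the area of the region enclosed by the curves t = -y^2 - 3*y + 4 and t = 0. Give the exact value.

Both boundary curves give t as a function of y, so integrate with respect to y. Setting them equal: -y^2 - 3*y + 4 = 0, i.e. -(y - 1)*(y + 4) = 0, so they meet at y = -4, 1.
For y in [-4, 1], t = -y^2 - 3*y + 4 is on the right; area = ∫[-4,1] (-y^2 - 3*y + 4) dy = 125/6.

125/6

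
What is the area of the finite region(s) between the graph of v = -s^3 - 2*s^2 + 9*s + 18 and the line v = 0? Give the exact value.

443/6

The curve meets the s-axis where -s^3 - 2*s^2 + 9*s + 18 = 0, i.e. -(s - 3)*(s + 2)*(s + 3) = 0, at s = -3, -2, 3.
On [-3, -2] the curve lies below the axis; ∫[-3,-2] (-s^3 - 2*s^2 + 9*s + 18) ds = -11/12, giving area 11/12.
On [-2, 3] the curve lies above the axis; ∫[-2,3] (-s^3 - 2*s^2 + 9*s + 18) ds = 875/12, giving area 875/12.
Total area = 11/12 + 875/12 = 443/6.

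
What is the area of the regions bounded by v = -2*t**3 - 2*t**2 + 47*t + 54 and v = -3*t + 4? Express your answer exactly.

2024/3

Set the curves equal: -2*t**3 - 2*t**2 + 47*t + 54 = -3*t + 4, so -2*t**3 - 2*t**2 + 50*t + 50 = 0, which factors as -2*(t - 5)*(t + 1)*(t + 5) = 0. The curves meet at t = -5, -1, 5.
On [-5, -1], v = -3*t + 4 is on top; that piece has area ∫[-5,-1] (-(-2*t**3 - 2*t**2 + 50*t + 50)) dt = 512/3.
On [-1, 5], v = -2*t**3 - 2*t**2 + 47*t + 54 is on top; that piece has area ∫[-1,5] (-2*t**3 - 2*t**2 + 50*t + 50) dt = 504.
Total enclosed area = 512/3 + 504 = 2024/3.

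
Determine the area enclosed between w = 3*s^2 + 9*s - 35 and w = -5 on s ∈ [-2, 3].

231/2

The difference (3*s^2 + 9*s - 35) - (-5) = 3*s^2 + 9*s - 30 changes sign at s = 2 inside [-2, 3], so split the integral there.
∫[-2,2] (3*s^2 + 9*s - 30) ds = -104; the area of that piece is 104.
∫[2,3] (3*s^2 + 9*s - 30) ds = 23/2.
Total area = 104 + 23/2 = 231/2.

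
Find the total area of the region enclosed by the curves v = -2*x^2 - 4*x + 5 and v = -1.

Set the curves equal: -2*x^2 - 4*x + 5 = -1, so -2*x^2 - 4*x + 6 = 0, which factors as -2*(x - 1)*(x + 3) = 0. The curves meet at x = -3, 1.
On [-3, 1], v = -2*x^2 - 4*x + 5 is on top; that piece has area ∫[-3,1] (-2*x^2 - 4*x + 6) dx = 64/3.

64/3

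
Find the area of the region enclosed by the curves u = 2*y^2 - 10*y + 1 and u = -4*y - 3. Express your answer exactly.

Both boundary curves give u as a function of y, so integrate with respect to y. Setting them equal: 2*y^2 - 6*y + 4 = 0, i.e. 2*(y - 2)*(y - 1) = 0, so they meet at y = 1, 2.
For y in [1, 2], u = 2*y^2 - 10*y + 1 is on the left; area = ∫[1,2] (-(2*y^2 - 6*y + 4)) dy = 1/3.

1/3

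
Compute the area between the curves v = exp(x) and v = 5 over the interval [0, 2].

The difference (exp(x)) - (5) = exp(x) - 5 changes sign at x = log(5) inside [0, 2], so split the integral there.
∫[0,log(5)] (exp(x) - 5) dx = 4 - log(3125); the area of that piece is -4 + log(3125).
∫[log(5),2] (exp(x) - 5) dx = -15 + exp(2) + 5*log(5).
Total area = (-4 + log(3125)) + (-15 + exp(2) + 5*log(5)) = -19 + exp(2) + 10*log(5).

-19 + exp(2) + 10*log(5)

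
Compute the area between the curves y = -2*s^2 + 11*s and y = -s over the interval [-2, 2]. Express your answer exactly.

48

The difference (-2*s^2 + 11*s) - (-s) = -2*s^2 + 12*s changes sign at s = 0 inside [-2, 2], so split the integral there.
∫[-2,0] (-2*s^2 + 12*s) ds = -88/3; the area of that piece is 88/3.
∫[0,2] (-2*s^2 + 12*s) ds = 56/3.
Total area = 88/3 + 56/3 = 48.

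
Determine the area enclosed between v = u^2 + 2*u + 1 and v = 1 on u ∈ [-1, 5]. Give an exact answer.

202/3

The difference (u^2 + 2*u + 1) - (1) = u^2 + 2*u changes sign at u = 0 inside [-1, 5], so split the integral there.
∫[-1,0] (u^2 + 2*u) du = -2/3; the area of that piece is 2/3.
∫[0,5] (u^2 + 2*u) du = 200/3.
Total area = 2/3 + 200/3 = 202/3.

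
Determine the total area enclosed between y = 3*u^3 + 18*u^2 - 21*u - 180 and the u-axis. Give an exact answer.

1551/2

The curve meets the u-axis where 3*u^3 + 18*u^2 - 21*u - 180 = 0, i.e. 3*(u - 3)*(u + 4)*(u + 5) = 0, at u = -5, -4, 3.
On [-5, -4] the curve lies above the axis; ∫[-5,-4] (3*u^3 + 18*u^2 - 21*u - 180) du = 15/4, giving area 15/4.
On [-4, 3] the curve lies below the axis; ∫[-4,3] (3*u^3 + 18*u^2 - 21*u - 180) du = -3087/4, giving area 3087/4.
Total area = 15/4 + 3087/4 = 1551/2.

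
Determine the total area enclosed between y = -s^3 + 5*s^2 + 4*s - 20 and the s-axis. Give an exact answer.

The curve meets the s-axis where -s^3 + 5*s^2 + 4*s - 20 = 0, i.e. -(s - 5)*(s - 2)*(s + 2) = 0, at s = -2, 2, 5.
On [-2, 2] the curve lies below the axis; ∫[-2,2] (-s^3 + 5*s^2 + 4*s - 20) ds = -160/3, giving area 160/3.
On [2, 5] the curve lies above the axis; ∫[2,5] (-s^3 + 5*s^2 + 4*s - 20) ds = 99/4, giving area 99/4.
Total area = 160/3 + 99/4 = 937/12.

937/12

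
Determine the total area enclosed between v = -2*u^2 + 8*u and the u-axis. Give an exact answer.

64/3

The curve meets the u-axis where -2*u^2 + 8*u = 0, i.e. -2*u*(u - 4) = 0, at u = 0, 4.
On [0, 4] the curve lies above the axis; ∫[0,4] (-2*u^2 + 8*u) du = 64/3, giving area 64/3.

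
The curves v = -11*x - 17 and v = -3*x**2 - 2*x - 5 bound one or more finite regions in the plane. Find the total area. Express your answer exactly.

125/2

Set the curves equal: -11*x - 17 = -3*x**2 - 2*x - 5, so 3*x**2 - 9*x - 12 = 0, which factors as 3*(x - 4)*(x + 1) = 0. The curves meet at x = -1, 4.
On [-1, 4], v = -3*x**2 - 2*x - 5 is on top; that piece has area ∫[-1,4] (-(3*x**2 - 9*x - 12)) dx = 125/2.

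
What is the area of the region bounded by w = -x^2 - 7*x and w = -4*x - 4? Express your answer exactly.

125/6

Set the curves equal: -x^2 - 7*x = -4*x - 4, so -x^2 - 3*x + 4 = 0, which factors as -(x - 1)*(x + 4) = 0. The curves meet at x = -4, 1.
On [-4, 1], w = -x^2 - 7*x is on top; that piece has area ∫[-4,1] (-x^2 - 3*x + 4) dx = 125/6.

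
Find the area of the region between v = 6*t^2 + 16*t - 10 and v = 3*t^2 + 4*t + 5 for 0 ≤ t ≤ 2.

18

The difference (6*t^2 + 16*t - 10) - (3*t^2 + 4*t + 5) = 3*t^2 + 12*t - 15 changes sign at t = 1 inside [0, 2], so split the integral there.
∫[0,1] (3*t^2 + 12*t - 15) dt = -8; the area of that piece is 8.
∫[1,2] (3*t^2 + 12*t - 15) dt = 10.
Total area = 8 + 10 = 18.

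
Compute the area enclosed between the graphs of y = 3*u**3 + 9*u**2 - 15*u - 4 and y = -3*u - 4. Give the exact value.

Set the curves equal: 3*u**3 + 9*u**2 - 15*u - 4 = -3*u - 4, so 3*u**3 + 9*u**2 - 12*u = 0, which factors as 3*u*(u - 1)*(u + 4) = 0. The curves meet at u = -4, 0, 1.
On [-4, 0], y = 3*u**3 + 9*u**2 - 15*u - 4 is on top; that piece has area ∫[-4,0] (3*u**3 + 9*u**2 - 12*u) du = 96.
On [0, 1], y = -3*u - 4 is on top; that piece has area ∫[0,1] (-(3*u**3 + 9*u**2 - 12*u)) du = 9/4.
Total enclosed area = 96 + 9/4 = 393/4.

393/4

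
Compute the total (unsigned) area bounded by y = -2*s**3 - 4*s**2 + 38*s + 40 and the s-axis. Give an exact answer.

The curve meets the s-axis where -2*s**3 - 4*s**2 + 38*s + 40 = 0, i.e. -2*(s - 4)*(s + 1)*(s + 5) = 0, at s = -5, -1, 4.
On [-5, -1] the curve lies below the axis; ∫[-5,-1] (-2*s**3 - 4*s**2 + 38*s + 40) ds = -448/3, giving area 448/3.
On [-1, 4] the curve lies above the axis; ∫[-1,4] (-2*s**3 - 4*s**2 + 38*s + 40) ds = 1625/6, giving area 1625/6.
Total area = 448/3 + 1625/6 = 2521/6.

2521/6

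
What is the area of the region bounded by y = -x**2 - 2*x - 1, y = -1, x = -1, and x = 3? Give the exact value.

The difference (-x**2 - 2*x - 1) - (-1) = -x**2 - 2*x changes sign at x = 0 inside [-1, 3], so split the integral there.
∫[-1,0] (-x**2 - 2*x) dx = 2/3.
∫[0,3] (-x**2 - 2*x) dx = -18; the area of that piece is 18.
Total area = 2/3 + 18 = 56/3.

56/3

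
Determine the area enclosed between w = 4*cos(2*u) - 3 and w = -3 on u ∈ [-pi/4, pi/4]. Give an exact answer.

4

On [-pi/4, pi/4], (4*cos(2*u) - 3) - (-3) = 4*cos(2*u) is ≥ 0 throughout, so the area is a single integral of |4*cos(2*u)|.
∫[-pi/4,pi/4] (4*cos(2*u)) du = 4.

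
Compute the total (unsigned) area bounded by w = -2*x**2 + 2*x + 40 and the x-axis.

243

The curve meets the x-axis where -2*x**2 + 2*x + 40 = 0, i.e. -2*(x - 5)*(x + 4) = 0, at x = -4, 5.
On [-4, 5] the curve lies above the axis; ∫[-4,5] (-2*x**2 + 2*x + 40) dx = 243, giving area 243.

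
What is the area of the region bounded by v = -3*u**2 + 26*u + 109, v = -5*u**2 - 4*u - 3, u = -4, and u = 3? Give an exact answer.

On [-4, 3], (-3*u**2 + 26*u + 109) - (-5*u**2 - 4*u - 3) = 2*u**2 + 30*u + 112 is ≥ 0 throughout, so the area is a single integral of |2*u**2 + 30*u + 112|.
∫[-4,3] (2*u**2 + 30*u + 112) du = 2219/3.

2219/3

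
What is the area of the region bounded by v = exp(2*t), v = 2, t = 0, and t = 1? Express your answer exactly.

The difference (exp(2*t)) - (2) = exp(2*t) - 2 changes sign at t = log(2)/2 inside [0, 1], so split the integral there.
∫[0,log(2)/2] (exp(2*t) - 2) dt = 1/2 - log(2); the area of that piece is -1/2 + log(2).
∫[log(2)/2,1] (exp(2*t) - 2) dt = -3 + log(2) + exp(2)/2.
Total area = (-1/2 + log(2)) + (-3 + log(2) + exp(2)/2) = -7/2 + 2*log(2) + exp(2)/2.

-7/2 + 2*log(2) + exp(2)/2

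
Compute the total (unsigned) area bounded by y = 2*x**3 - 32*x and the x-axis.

256

The curve meets the x-axis where 2*x**3 - 32*x = 0, i.e. 2*x*(x - 4)*(x + 4) = 0, at x = -4, 0, 4.
On [-4, 0] the curve lies above the axis; ∫[-4,0] (2*x**3 - 32*x) dx = 128, giving area 128.
On [0, 4] the curve lies below the axis; ∫[0,4] (2*x**3 - 32*x) dx = -128, giving area 128.
Total area = 128 + 128 = 256.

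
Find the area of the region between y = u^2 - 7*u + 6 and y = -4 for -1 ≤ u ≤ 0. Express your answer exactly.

On [-1, 0], (u^2 - 7*u + 6) - (-4) = u^2 - 7*u + 10 is ≥ 0 throughout, so the area is a single integral of |u^2 - 7*u + 10|.
∫[-1,0] (u^2 - 7*u + 10) du = 83/6.

83/6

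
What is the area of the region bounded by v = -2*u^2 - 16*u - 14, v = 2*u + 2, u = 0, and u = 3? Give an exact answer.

On [0, 3], (-2*u^2 - 16*u - 14) - (2*u + 2) = -2*u^2 - 18*u - 16 is ≤ 0 throughout, so the area is a single integral of |-2*u^2 - 18*u - 16|.
∫[0,3] (-2*u^2 - 18*u - 16) du = -147; the area of that piece is 147.

147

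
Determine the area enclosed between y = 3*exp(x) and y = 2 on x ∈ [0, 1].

-5 + 3*exp(1)

On [0, 1], (3*exp(x)) - (2) = 3*exp(x) - 2 is ≥ 0 throughout, so the area is a single integral of |3*exp(x) - 2|.
∫[0,1] (3*exp(x) - 2) dx = -5 + 3*exp(1).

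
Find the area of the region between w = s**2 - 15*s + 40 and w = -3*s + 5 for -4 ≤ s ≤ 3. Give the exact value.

952/3

On [-4, 3], (s**2 - 15*s + 40) - (-3*s + 5) = s**2 - 12*s + 35 is ≥ 0 throughout, so the area is a single integral of |s**2 - 12*s + 35|.
∫[-4,3] (s**2 - 12*s + 35) ds = 952/3.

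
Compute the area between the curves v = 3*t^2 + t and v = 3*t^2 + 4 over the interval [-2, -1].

11/2

On [-2, -1], (3*t^2 + t) - (3*t^2 + 4) = t - 4 is ≤ 0 throughout, so the area is a single integral of |t - 4|.
∫[-2,-1] (t - 4) dt = -11/2; the area of that piece is 11/2.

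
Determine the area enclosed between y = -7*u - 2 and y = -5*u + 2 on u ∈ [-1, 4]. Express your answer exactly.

On [-1, 4], (-7*u - 2) - (-5*u + 2) = -2*u - 4 is ≤ 0 throughout, so the area is a single integral of |-2*u - 4|.
∫[-1,4] (-2*u - 4) du = -35; the area of that piece is 35.

35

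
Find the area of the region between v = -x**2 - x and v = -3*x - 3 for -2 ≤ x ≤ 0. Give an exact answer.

The difference (-x**2 - x) - (-3*x - 3) = -x**2 + 2*x + 3 changes sign at x = -1 inside [-2, 0], so split the integral there.
∫[-2,-1] (-x**2 + 2*x + 3) dx = -7/3; the area of that piece is 7/3.
∫[-1,0] (-x**2 + 2*x + 3) dx = 5/3.
Total area = 7/3 + 5/3 = 4.

4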